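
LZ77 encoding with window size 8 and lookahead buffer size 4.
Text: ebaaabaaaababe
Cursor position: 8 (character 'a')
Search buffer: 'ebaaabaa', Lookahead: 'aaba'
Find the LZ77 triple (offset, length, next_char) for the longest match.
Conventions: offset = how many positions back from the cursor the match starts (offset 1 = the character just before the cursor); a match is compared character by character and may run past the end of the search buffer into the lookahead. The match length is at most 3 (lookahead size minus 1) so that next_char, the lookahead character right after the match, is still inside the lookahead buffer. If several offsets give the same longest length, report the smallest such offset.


Try each offset into the search buffer:
  offset=1 (pos 7, char 'a'): match length 2
  offset=2 (pos 6, char 'a'): match length 2
  offset=3 (pos 5, char 'b'): match length 0
  offset=4 (pos 4, char 'a'): match length 1
  offset=5 (pos 3, char 'a'): match length 3
  offset=6 (pos 2, char 'a'): match length 2
  offset=7 (pos 1, char 'b'): match length 0
  offset=8 (pos 0, char 'e'): match length 0
Longest match has length 3 at offset 5.
next_char = character at position 8 + 3 = 11 -> 'a'

Best match: offset=5, length=3 (matching 'aab' starting at position 3)
LZ77 triple: (5, 3, 'a')


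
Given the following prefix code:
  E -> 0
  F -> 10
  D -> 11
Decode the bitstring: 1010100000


Decoding step by step:
Bits 10 -> F
Bits 10 -> F
Bits 10 -> F
Bits 0 -> E
Bits 0 -> E
Bits 0 -> E
Bits 0 -> E


Decoded message: FFFEEEE


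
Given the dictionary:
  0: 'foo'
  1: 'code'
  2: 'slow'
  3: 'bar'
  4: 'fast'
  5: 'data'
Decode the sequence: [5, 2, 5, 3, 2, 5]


Look up each index in the dictionary:
  5 -> 'data'
  2 -> 'slow'
  5 -> 'data'
  3 -> 'bar'
  2 -> 'slow'
  5 -> 'data'

Decoded: "data slow data bar slow data"


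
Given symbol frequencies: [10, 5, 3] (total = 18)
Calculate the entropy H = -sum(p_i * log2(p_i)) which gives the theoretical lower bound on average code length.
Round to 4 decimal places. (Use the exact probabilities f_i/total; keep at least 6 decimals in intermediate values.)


Per-symbol terms -p_i * log2(p_i) with p_i = f_i/18:
  p = 10/18 = 0.555556: log2(p) = -0.847997, -p*log2(p) = 0.471109
  p = 5/18 = 0.277778: log2(p) = -1.847997, -p*log2(p) = 0.513332
  p = 3/18 = 0.166667: log2(p) = -2.584963, -p*log2(p) = 0.430827
H = 0.471109 + 0.513332 + 0.430827 = 1.415268

H = 1.4153 bits/symbol


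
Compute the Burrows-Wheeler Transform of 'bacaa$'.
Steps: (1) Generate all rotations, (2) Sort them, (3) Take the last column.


Rotations (sorted):
  0: $bacaa -> last char: a
  1: a$baca -> last char: a
  2: aa$bac -> last char: c
  3: acaa$b -> last char: b
  4: bacaa$ -> last char: $
  5: caa$ba -> last char: a


BWT = aacb$a


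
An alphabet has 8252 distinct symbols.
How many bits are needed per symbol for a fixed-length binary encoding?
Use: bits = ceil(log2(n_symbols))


log2(8252) = 13.0105
Bracket: 2^13 = 8192 < 8252 <= 2^14 = 16384
So ceil(log2(8252)) = 14

bits = ceil(log2(8252)) = ceil(13.0105) = 14 bits


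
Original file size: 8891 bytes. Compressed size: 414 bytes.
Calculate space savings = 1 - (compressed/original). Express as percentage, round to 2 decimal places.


ratio = compressed/original = 414/8891 = 0.046564
savings = 1 - ratio = 1 - 0.046564 = 0.953436
as a percentage: 0.953436 * 100 = 95.34%

Space savings = 1 - 414/8891 = 95.34%


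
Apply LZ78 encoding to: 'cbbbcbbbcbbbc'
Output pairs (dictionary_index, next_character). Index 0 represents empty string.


LZ78 encoding steps:
Dictionary: {0: ''}
Step 1: w='' (idx 0), next='c' -> output (0, 'c'), add 'c' as idx 1
Step 2: w='' (idx 0), next='b' -> output (0, 'b'), add 'b' as idx 2
Step 3: w='b' (idx 2), next='b' -> output (2, 'b'), add 'bb' as idx 3
Step 4: w='c' (idx 1), next='b' -> output (1, 'b'), add 'cb' as idx 4
Step 5: w='bb' (idx 3), next='c' -> output (3, 'c'), add 'bbc' as idx 5
Step 6: w='bb' (idx 3), next='b' -> output (3, 'b'), add 'bbb' as idx 6
Step 7: w='c' (idx 1), end of input -> output (1, '')


Encoded: [(0, 'c'), (0, 'b'), (2, 'b'), (1, 'b'), (3, 'c'), (3, 'b'), (1, '')]


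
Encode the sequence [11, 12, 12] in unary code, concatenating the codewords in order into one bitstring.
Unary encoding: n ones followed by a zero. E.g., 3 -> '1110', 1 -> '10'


Encode each number as n ones followed by a terminating 0:
  11 -> 111111111110 (12 bits)
  12 -> 1111111111110 (13 bits)
  12 -> 1111111111110 (13 bits)
Total length = 12 + 13 + 13 = 38 bits.

Unary([11, 12, 12]) = 11111111111011111111111101111111111110 (38 bits)


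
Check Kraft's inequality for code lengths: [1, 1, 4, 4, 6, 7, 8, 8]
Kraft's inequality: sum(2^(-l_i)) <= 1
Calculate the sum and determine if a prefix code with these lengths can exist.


Sum = 2^(-1) + 2^(-1) + 2^(-4) + 2^(-4) + 2^(-6) + 2^(-7) + 2^(-8) + 2^(-8)
    = 0.5 + 0.5 + 0.0625 + 0.0625 + 0.015625 + 0.0078125 + 0.00390625 + 0.00390625
    = 296/256 = 1.15625
Since 1.15625 > 1, Kraft's inequality is NOT satisfied.
A prefix code with these lengths CANNOT exist.

Kraft sum = 1.15625. Not satisfied.


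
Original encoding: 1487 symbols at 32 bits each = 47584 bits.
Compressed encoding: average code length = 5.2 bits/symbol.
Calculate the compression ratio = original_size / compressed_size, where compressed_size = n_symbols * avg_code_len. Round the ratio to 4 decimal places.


original_size = n_symbols * orig_bits = 1487 * 32 = 47584 bits
compressed_size = n_symbols * avg_code_len = 1487 * 5.2 = 7732.4 bits
ratio = original_size / compressed_size = 47584 / 7732.4 = 6.1538

Compression ratio = 6.1538


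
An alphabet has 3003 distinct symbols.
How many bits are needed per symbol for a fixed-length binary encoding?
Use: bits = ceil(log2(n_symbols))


log2(3003) = 11.5522
Bracket: 2^11 = 2048 < 3003 <= 2^12 = 4096
So ceil(log2(3003)) = 12

bits = ceil(log2(3003)) = ceil(11.5522) = 12 bits


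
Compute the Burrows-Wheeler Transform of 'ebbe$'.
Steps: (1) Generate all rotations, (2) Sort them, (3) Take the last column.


Rotations (sorted):
  0: $ebbe -> last char: e
  1: bbe$e -> last char: e
  2: be$eb -> last char: b
  3: e$ebb -> last char: b
  4: ebbe$ -> last char: $


BWT = eebb$


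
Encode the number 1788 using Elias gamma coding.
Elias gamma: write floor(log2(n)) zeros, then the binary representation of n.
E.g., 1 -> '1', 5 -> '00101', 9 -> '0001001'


num_bits = floor(log2(1788)) + 1 = 11
leading_zeros = num_bits - 1 = 10
binary(1788) = 11011111100

Elias gamma(1788) = '0000000000' + '11011111100' = 000000000011011111100 (21 bits)


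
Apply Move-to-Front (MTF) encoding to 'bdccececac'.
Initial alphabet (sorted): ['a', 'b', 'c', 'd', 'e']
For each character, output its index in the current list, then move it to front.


MTF encoding:
'b': index 1 in ['a', 'b', 'c', 'd', 'e'] -> ['b', 'a', 'c', 'd', 'e']
'd': index 3 in ['b', 'a', 'c', 'd', 'e'] -> ['d', 'b', 'a', 'c', 'e']
'c': index 3 in ['d', 'b', 'a', 'c', 'e'] -> ['c', 'd', 'b', 'a', 'e']
'c': index 0 in ['c', 'd', 'b', 'a', 'e'] -> ['c', 'd', 'b', 'a', 'e']
'e': index 4 in ['c', 'd', 'b', 'a', 'e'] -> ['e', 'c', 'd', 'b', 'a']
'c': index 1 in ['e', 'c', 'd', 'b', 'a'] -> ['c', 'e', 'd', 'b', 'a']
'e': index 1 in ['c', 'e', 'd', 'b', 'a'] -> ['e', 'c', 'd', 'b', 'a']
'c': index 1 in ['e', 'c', 'd', 'b', 'a'] -> ['c', 'e', 'd', 'b', 'a']
'a': index 4 in ['c', 'e', 'd', 'b', 'a'] -> ['a', 'c', 'e', 'd', 'b']
'c': index 1 in ['a', 'c', 'e', 'd', 'b'] -> ['c', 'a', 'e', 'd', 'b']


Output: [1, 3, 3, 0, 4, 1, 1, 1, 4, 1]


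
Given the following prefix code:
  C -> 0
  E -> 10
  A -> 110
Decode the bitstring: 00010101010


Decoding step by step:
Bits 0 -> C
Bits 0 -> C
Bits 0 -> C
Bits 10 -> E
Bits 10 -> E
Bits 10 -> E
Bits 10 -> E


Decoded message: CCCEEEE


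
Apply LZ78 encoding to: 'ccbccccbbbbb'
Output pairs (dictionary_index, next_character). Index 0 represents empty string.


LZ78 encoding steps:
Dictionary: {0: ''}
Step 1: w='' (idx 0), next='c' -> output (0, 'c'), add 'c' as idx 1
Step 2: w='c' (idx 1), next='b' -> output (1, 'b'), add 'cb' as idx 2
Step 3: w='c' (idx 1), next='c' -> output (1, 'c'), add 'cc' as idx 3
Step 4: w='cc' (idx 3), next='b' -> output (3, 'b'), add 'ccb' as idx 4
Step 5: w='' (idx 0), next='b' -> output (0, 'b'), add 'b' as idx 5
Step 6: w='b' (idx 5), next='b' -> output (5, 'b'), add 'bb' as idx 6
Step 7: w='b' (idx 5), end of input -> output (5, '')


Encoded: [(0, 'c'), (1, 'b'), (1, 'c'), (3, 'b'), (0, 'b'), (5, 'b'), (5, '')]


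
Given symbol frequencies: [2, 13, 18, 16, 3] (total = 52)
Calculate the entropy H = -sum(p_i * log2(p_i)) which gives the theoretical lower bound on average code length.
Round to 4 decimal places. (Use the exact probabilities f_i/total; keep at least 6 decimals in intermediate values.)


Per-symbol terms -p_i * log2(p_i) with p_i = f_i/52:
  p = 2/52 = 0.038462: log2(p) = -4.700440, -p*log2(p) = 0.180786
  p = 13/52 = 0.250000: log2(p) = -2.000000, -p*log2(p) = 0.500000
  p = 18/52 = 0.346154: log2(p) = -1.530515, -p*log2(p) = 0.529794
  p = 16/52 = 0.307692: log2(p) = -1.700440, -p*log2(p) = 0.523212
  p = 3/52 = 0.057692: log2(p) = -4.115477, -p*log2(p) = 0.237431
H = 0.180786 + 0.500000 + 0.529794 + 0.523212 + 0.237431 = 1.971223

H = 1.9712 bits/symbol


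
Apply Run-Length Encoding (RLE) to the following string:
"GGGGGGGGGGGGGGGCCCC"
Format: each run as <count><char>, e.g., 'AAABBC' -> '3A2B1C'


Scanning runs left to right:
  i=0: run of 'G' x 15 -> '15G'
  i=15: run of 'C' x 4 -> '4C'

RLE = 15G4C


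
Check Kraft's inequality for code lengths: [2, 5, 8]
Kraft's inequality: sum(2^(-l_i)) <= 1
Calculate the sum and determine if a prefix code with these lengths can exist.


Sum = 2^(-2) + 2^(-5) + 2^(-8)
    = 0.25 + 0.03125 + 0.00390625
    = 73/256 = 0.28515625
Since 0.28515625 <= 1, Kraft's inequality IS satisfied.
A prefix code with these lengths CAN exist.

Kraft sum = 0.28515625. Satisfied.


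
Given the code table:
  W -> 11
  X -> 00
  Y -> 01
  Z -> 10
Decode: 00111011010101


Decoding:
00 -> X
11 -> W
10 -> Z
11 -> W
01 -> Y
01 -> Y
01 -> Y


Result: XWZWYYY


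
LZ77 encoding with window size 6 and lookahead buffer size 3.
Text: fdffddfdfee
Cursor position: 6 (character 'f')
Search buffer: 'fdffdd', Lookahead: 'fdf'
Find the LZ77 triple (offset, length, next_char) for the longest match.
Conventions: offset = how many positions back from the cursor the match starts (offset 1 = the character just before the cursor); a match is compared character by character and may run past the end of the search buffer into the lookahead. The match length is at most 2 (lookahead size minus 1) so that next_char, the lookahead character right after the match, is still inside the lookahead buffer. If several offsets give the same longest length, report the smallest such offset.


Try each offset into the search buffer:
  offset=1 (pos 5, char 'd'): match length 0
  offset=2 (pos 4, char 'd'): match length 0
  offset=3 (pos 3, char 'f'): match length 2
  offset=4 (pos 2, char 'f'): match length 1
  offset=5 (pos 1, char 'd'): match length 0
  offset=6 (pos 0, char 'f'): match length 2
Longest match has length 2, found at offsets 3, 6; take the smallest, offset 3.
next_char = character at position 6 + 2 = 8 -> 'f'

Best match: offset=3, length=2 (matching 'fd' starting at position 3)
LZ77 triple: (3, 2, 'f')


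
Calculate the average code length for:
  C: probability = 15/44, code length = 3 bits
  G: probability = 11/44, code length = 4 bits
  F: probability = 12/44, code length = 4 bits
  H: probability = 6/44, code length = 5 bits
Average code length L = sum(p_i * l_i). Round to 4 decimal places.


Weighted contributions p_i * l_i:
  C: (15/44) * 3 = 45/44
  G: (11/44) * 4 = 44/44
  F: (12/44) * 4 = 48/44
  H: (6/44) * 5 = 30/44
Sum = (45 + 44 + 48 + 30)/44 = 167/44

L = 167/44 = 3.7955 bits/symbol


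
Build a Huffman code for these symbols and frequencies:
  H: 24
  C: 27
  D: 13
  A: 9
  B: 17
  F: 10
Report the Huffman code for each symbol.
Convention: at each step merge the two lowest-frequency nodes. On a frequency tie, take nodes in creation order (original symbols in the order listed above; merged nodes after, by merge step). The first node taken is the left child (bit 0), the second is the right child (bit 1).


Huffman tree construction:
Step 1: Merge A(9) + F(10) = 19
Step 2: Merge D(13) + B(17) = 30
Step 3: Merge (A+F)(19) + H(24) = 43
Step 4: Merge C(27) + (D+B)(30) = 57
Step 5: Merge ((A+F)+H)(43) + (C+(D+B))(57) = 100
Read each symbol's code off the tree from the root (left child = 0, right child = 1).

Codes:
  H: 01 (length 2)
  C: 10 (length 2)
  D: 110 (length 3)
  A: 000 (length 3)
  B: 111 (length 3)
  F: 001 (length 3)
Average code length: 249/100 = 2.4900 bits/symbol


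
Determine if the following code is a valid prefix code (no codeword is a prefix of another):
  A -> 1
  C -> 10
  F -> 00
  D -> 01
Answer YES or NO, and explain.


Checking each pair (does one codeword prefix another?):
  A='1' vs C='10': prefix -- VIOLATION

NO -- this is NOT a valid prefix code. A (1) is a prefix of C (10).


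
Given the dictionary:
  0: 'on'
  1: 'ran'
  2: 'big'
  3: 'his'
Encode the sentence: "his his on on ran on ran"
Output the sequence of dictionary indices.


Look up each word in the dictionary:
  'his' -> 3
  'his' -> 3
  'on' -> 0
  'on' -> 0
  'ran' -> 1
  'on' -> 0
  'ran' -> 1

Encoded: [3, 3, 0, 0, 1, 0, 1]


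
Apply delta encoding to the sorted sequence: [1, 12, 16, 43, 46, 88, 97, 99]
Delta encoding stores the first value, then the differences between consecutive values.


First value: 1
Deltas:
  12 - 1 = 11
  16 - 12 = 4
  43 - 16 = 27
  46 - 43 = 3
  88 - 46 = 42
  97 - 88 = 9
  99 - 97 = 2


Delta encoded: [1, 11, 4, 27, 3, 42, 9, 2]


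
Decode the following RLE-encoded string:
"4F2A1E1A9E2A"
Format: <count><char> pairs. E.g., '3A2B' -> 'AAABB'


Expanding each <count><char> pair:
  4F -> 'FFFF'
  2A -> 'AA'
  1E -> 'E'
  1A -> 'A'
  9E -> 'EEEEEEEEE'
  2A -> 'AA'

Decoded = FFFFAAEAEEEEEEEEEAA


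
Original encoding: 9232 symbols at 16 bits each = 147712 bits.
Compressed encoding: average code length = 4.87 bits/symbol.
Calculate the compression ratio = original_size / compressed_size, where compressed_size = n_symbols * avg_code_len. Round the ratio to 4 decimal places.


original_size = n_symbols * orig_bits = 9232 * 16 = 147712 bits
compressed_size = n_symbols * avg_code_len = 9232 * 4.87 = 44959.84 bits
ratio = original_size / compressed_size = 147712 / 44959.84 = 3.2854

Compression ratio = 3.2854


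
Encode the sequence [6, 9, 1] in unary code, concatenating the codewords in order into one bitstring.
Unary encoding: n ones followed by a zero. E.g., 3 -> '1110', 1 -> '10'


Encode each number as n ones followed by a terminating 0:
  6 -> 1111110 (7 bits)
  9 -> 1111111110 (10 bits)
  1 -> 10 (2 bits)
Total length = 7 + 10 + 2 = 19 bits.

Unary([6, 9, 1]) = 1111110111111111010 (19 bits)


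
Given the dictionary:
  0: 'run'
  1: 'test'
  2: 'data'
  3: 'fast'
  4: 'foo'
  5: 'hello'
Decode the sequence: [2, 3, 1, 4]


Look up each index in the dictionary:
  2 -> 'data'
  3 -> 'fast'
  1 -> 'test'
  4 -> 'foo'

Decoded: "data fast test foo"


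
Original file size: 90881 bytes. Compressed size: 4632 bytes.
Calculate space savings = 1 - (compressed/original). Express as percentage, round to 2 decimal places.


ratio = compressed/original = 4632/90881 = 0.050968
savings = 1 - ratio = 1 - 0.050968 = 0.949032
as a percentage: 0.949032 * 100 = 94.9%

Space savings = 1 - 4632/90881 = 94.9%


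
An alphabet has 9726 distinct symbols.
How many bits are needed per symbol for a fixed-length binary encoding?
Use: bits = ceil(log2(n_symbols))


log2(9726) = 13.2476
Bracket: 2^13 = 8192 < 9726 <= 2^14 = 16384
So ceil(log2(9726)) = 14

bits = ceil(log2(9726)) = ceil(13.2476) = 14 bits


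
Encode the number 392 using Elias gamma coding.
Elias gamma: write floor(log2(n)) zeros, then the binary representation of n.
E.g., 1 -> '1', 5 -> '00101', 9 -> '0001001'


num_bits = floor(log2(392)) + 1 = 9
leading_zeros = num_bits - 1 = 8
binary(392) = 110001000

Elias gamma(392) = '00000000' + '110001000' = 00000000110001000 (17 bits)


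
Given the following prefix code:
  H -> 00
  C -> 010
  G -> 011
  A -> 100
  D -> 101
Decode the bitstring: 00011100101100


Decoding step by step:
Bits 00 -> H
Bits 011 -> G
Bits 100 -> A
Bits 101 -> D
Bits 100 -> A


Decoded message: HGADA


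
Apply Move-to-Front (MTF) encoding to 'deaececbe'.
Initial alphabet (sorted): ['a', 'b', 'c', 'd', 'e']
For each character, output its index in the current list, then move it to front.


MTF encoding:
'd': index 3 in ['a', 'b', 'c', 'd', 'e'] -> ['d', 'a', 'b', 'c', 'e']
'e': index 4 in ['d', 'a', 'b', 'c', 'e'] -> ['e', 'd', 'a', 'b', 'c']
'a': index 2 in ['e', 'd', 'a', 'b', 'c'] -> ['a', 'e', 'd', 'b', 'c']
'e': index 1 in ['a', 'e', 'd', 'b', 'c'] -> ['e', 'a', 'd', 'b', 'c']
'c': index 4 in ['e', 'a', 'd', 'b', 'c'] -> ['c', 'e', 'a', 'd', 'b']
'e': index 1 in ['c', 'e', 'a', 'd', 'b'] -> ['e', 'c', 'a', 'd', 'b']
'c': index 1 in ['e', 'c', 'a', 'd', 'b'] -> ['c', 'e', 'a', 'd', 'b']
'b': index 4 in ['c', 'e', 'a', 'd', 'b'] -> ['b', 'c', 'e', 'a', 'd']
'e': index 2 in ['b', 'c', 'e', 'a', 'd'] -> ['e', 'b', 'c', 'a', 'd']


Output: [3, 4, 2, 1, 4, 1, 1, 4, 2]


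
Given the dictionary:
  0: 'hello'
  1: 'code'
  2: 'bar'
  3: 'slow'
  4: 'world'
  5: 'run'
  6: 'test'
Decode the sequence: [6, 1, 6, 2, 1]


Look up each index in the dictionary:
  6 -> 'test'
  1 -> 'code'
  6 -> 'test'
  2 -> 'bar'
  1 -> 'code'

Decoded: "test code test bar code"


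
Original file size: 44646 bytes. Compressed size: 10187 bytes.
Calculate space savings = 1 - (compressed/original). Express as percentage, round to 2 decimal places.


ratio = compressed/original = 10187/44646 = 0.228173
savings = 1 - ratio = 1 - 0.228173 = 0.771827
as a percentage: 0.771827 * 100 = 77.18%

Space savings = 1 - 10187/44646 = 77.18%


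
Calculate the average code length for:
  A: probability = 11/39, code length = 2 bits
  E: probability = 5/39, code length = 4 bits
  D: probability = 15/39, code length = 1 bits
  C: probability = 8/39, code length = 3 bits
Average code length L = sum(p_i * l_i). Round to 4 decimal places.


Weighted contributions p_i * l_i:
  A: (11/39) * 2 = 22/39
  E: (5/39) * 4 = 20/39
  D: (15/39) * 1 = 15/39
  C: (8/39) * 3 = 24/39
Sum = (22 + 20 + 15 + 24)/39 = 81/39

L = 81/39 = 2.0769 bits/symbol


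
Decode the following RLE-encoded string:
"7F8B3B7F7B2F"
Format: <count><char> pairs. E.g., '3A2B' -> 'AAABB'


Expanding each <count><char> pair:
  7F -> 'FFFFFFF'
  8B -> 'BBBBBBBB'
  3B -> 'BBB'
  7F -> 'FFFFFFF'
  7B -> 'BBBBBBB'
  2F -> 'FF'

Decoded = FFFFFFFBBBBBBBBBBBFFFFFFFBBBBBBBFF


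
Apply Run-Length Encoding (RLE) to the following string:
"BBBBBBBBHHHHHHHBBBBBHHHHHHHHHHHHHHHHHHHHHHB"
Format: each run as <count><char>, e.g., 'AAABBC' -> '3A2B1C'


Scanning runs left to right:
  i=0: run of 'B' x 8 -> '8B'
  i=8: run of 'H' x 7 -> '7H'
  i=15: run of 'B' x 5 -> '5B'
  i=20: run of 'H' x 22 -> '22H'
  i=42: run of 'B' x 1 -> '1B'

RLE = 8B7H5B22H1B


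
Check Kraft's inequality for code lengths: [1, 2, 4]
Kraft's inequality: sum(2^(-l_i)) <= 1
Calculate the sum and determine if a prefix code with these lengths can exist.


Sum = 2^(-1) + 2^(-2) + 2^(-4)
    = 0.5 + 0.25 + 0.0625
    = 13/16 = 0.8125
Since 0.8125 <= 1, Kraft's inequality IS satisfied.
A prefix code with these lengths CAN exist.

Kraft sum = 0.8125. Satisfied.


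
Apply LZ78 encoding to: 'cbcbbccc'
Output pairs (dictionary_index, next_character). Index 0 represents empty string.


LZ78 encoding steps:
Dictionary: {0: ''}
Step 1: w='' (idx 0), next='c' -> output (0, 'c'), add 'c' as idx 1
Step 2: w='' (idx 0), next='b' -> output (0, 'b'), add 'b' as idx 2
Step 3: w='c' (idx 1), next='b' -> output (1, 'b'), add 'cb' as idx 3
Step 4: w='b' (idx 2), next='c' -> output (2, 'c'), add 'bc' as idx 4
Step 5: w='c' (idx 1), next='c' -> output (1, 'c'), add 'cc' as idx 5


Encoded: [(0, 'c'), (0, 'b'), (1, 'b'), (2, 'c'), (1, 'c')]


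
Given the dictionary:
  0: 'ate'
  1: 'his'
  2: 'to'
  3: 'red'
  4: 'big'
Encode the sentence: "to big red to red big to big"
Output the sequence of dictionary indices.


Look up each word in the dictionary:
  'to' -> 2
  'big' -> 4
  'red' -> 3
  'to' -> 2
  'red' -> 3
  'big' -> 4
  'to' -> 2
  'big' -> 4

Encoded: [2, 4, 3, 2, 3, 4, 2, 4]


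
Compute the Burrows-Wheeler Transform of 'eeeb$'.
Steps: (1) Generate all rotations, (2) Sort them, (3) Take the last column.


Rotations (sorted):
  0: $eeeb -> last char: b
  1: b$eee -> last char: e
  2: eb$ee -> last char: e
  3: eeb$e -> last char: e
  4: eeeb$ -> last char: $


BWT = beee$


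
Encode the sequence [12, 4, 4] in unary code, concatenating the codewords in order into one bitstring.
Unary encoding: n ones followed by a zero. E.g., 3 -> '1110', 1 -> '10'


Encode each number as n ones followed by a terminating 0:
  12 -> 1111111111110 (13 bits)
  4 -> 11110 (5 bits)
  4 -> 11110 (5 bits)
Total length = 13 + 5 + 5 = 23 bits.

Unary([12, 4, 4]) = 11111111111101111011110 (23 bits)


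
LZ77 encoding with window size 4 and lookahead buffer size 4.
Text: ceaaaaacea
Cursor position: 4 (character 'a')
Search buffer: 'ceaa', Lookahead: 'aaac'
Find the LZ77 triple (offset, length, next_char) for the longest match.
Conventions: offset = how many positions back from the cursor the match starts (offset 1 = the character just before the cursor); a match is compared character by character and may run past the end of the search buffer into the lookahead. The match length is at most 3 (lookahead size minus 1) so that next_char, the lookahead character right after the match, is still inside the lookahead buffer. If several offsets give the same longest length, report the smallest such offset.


Try each offset into the search buffer:
  offset=1 (pos 3, char 'a'): match length 3
  offset=2 (pos 2, char 'a'): match length 3
  offset=3 (pos 1, char 'e'): match length 0
  offset=4 (pos 0, char 'c'): match length 0
Longest match has length 3, found at offsets 1, 2; take the smallest, offset 1.
next_char = character at position 4 + 3 = 7 -> 'c'

Best match: offset=1, length=3 (matching 'aaa' starting at position 3)
LZ77 triple: (1, 3, 'c')


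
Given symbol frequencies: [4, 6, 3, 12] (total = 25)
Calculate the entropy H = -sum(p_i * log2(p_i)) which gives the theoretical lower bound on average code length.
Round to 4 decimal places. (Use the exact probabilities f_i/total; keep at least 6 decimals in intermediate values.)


Per-symbol terms -p_i * log2(p_i) with p_i = f_i/25:
  p = 4/25 = 0.160000: log2(p) = -2.643856, -p*log2(p) = 0.423017
  p = 6/25 = 0.240000: log2(p) = -2.058894, -p*log2(p) = 0.494134
  p = 3/25 = 0.120000: log2(p) = -3.058894, -p*log2(p) = 0.367067
  p = 12/25 = 0.480000: log2(p) = -1.058894, -p*log2(p) = 0.508269
H = 0.423017 + 0.494134 + 0.367067 + 0.508269 = 1.792487

H = 1.7925 bits/symbol


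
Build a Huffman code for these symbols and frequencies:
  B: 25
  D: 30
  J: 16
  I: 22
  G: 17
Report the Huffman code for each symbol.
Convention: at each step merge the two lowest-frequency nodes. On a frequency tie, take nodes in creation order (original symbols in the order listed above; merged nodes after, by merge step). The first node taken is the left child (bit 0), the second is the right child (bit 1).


Huffman tree construction:
Step 1: Merge J(16) + G(17) = 33
Step 2: Merge I(22) + B(25) = 47
Step 3: Merge D(30) + (J+G)(33) = 63
Step 4: Merge (I+B)(47) + (D+(J+G))(63) = 110
Read each symbol's code off the tree from the root (left child = 0, right child = 1).

Codes:
  B: 01 (length 2)
  D: 10 (length 2)
  J: 110 (length 3)
  I: 00 (length 2)
  G: 111 (length 3)
Average code length: 253/110 = 2.3000 bits/symbol


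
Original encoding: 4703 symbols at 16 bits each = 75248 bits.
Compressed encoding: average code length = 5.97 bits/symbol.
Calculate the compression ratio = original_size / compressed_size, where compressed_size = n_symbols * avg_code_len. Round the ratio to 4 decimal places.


original_size = n_symbols * orig_bits = 4703 * 16 = 75248 bits
compressed_size = n_symbols * avg_code_len = 4703 * 5.97 = 28076.91 bits
ratio = original_size / compressed_size = 75248 / 28076.91 = 2.6801

Compression ratio = 2.6801


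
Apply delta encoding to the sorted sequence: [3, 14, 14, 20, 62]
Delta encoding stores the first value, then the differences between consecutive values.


First value: 3
Deltas:
  14 - 3 = 11
  14 - 14 = 0
  20 - 14 = 6
  62 - 20 = 42


Delta encoded: [3, 11, 0, 6, 42]


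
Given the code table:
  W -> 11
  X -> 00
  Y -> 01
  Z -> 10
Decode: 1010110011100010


Decoding:
10 -> Z
10 -> Z
11 -> W
00 -> X
11 -> W
10 -> Z
00 -> X
10 -> Z


Result: ZZWXWZXZ


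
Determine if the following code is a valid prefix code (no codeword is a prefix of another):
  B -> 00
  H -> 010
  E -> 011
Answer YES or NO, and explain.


Checking each pair (does one codeword prefix another?):
  B='00' vs H='010': no prefix
  B='00' vs E='011': no prefix
  H='010' vs B='00': no prefix
  H='010' vs E='011': no prefix
  E='011' vs B='00': no prefix
  E='011' vs H='010': no prefix
No violation found over all pairs.

YES -- this is a valid prefix code. No codeword is a prefix of any other codeword.


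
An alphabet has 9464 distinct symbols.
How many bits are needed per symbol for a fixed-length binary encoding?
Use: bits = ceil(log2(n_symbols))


log2(9464) = 13.2082
Bracket: 2^13 = 8192 < 9464 <= 2^14 = 16384
So ceil(log2(9464)) = 14

bits = ceil(log2(9464)) = ceil(13.2082) = 14 bits


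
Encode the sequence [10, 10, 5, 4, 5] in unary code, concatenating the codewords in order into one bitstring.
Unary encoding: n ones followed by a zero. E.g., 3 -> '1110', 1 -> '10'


Encode each number as n ones followed by a terminating 0:
  10 -> 11111111110 (11 bits)
  10 -> 11111111110 (11 bits)
  5 -> 111110 (6 bits)
  4 -> 11110 (5 bits)
  5 -> 111110 (6 bits)
Total length = 11 + 11 + 6 + 5 + 6 = 39 bits.

Unary([10, 10, 5, 4, 5]) = 111111111101111111111011111011110111110 (39 bits)


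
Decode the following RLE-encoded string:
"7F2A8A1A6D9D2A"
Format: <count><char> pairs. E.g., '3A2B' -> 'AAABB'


Expanding each <count><char> pair:
  7F -> 'FFFFFFF'
  2A -> 'AA'
  8A -> 'AAAAAAAA'
  1A -> 'A'
  6D -> 'DDDDDD'
  9D -> 'DDDDDDDDD'
  2A -> 'AA'

Decoded = FFFFFFFAAAAAAAAAAADDDDDDDDDDDDDDDAA


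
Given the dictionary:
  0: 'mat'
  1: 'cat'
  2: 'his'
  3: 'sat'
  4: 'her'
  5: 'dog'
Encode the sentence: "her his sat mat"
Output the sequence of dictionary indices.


Look up each word in the dictionary:
  'her' -> 4
  'his' -> 2
  'sat' -> 3
  'mat' -> 0

Encoded: [4, 2, 3, 0]


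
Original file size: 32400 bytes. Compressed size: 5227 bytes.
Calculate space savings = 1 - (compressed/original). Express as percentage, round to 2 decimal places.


ratio = compressed/original = 5227/32400 = 0.161327
savings = 1 - ratio = 1 - 0.161327 = 0.838673
as a percentage: 0.838673 * 100 = 83.87%

Space savings = 1 - 5227/32400 = 83.87%


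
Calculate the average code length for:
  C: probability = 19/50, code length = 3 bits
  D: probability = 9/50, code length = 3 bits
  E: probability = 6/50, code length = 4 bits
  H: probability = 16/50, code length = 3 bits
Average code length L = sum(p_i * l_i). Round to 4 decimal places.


Weighted contributions p_i * l_i:
  C: (19/50) * 3 = 57/50
  D: (9/50) * 3 = 27/50
  E: (6/50) * 4 = 24/50
  H: (16/50) * 3 = 48/50
Sum = (57 + 27 + 24 + 48)/50 = 156/50

L = 156/50 = 3.1200 bits/symbol


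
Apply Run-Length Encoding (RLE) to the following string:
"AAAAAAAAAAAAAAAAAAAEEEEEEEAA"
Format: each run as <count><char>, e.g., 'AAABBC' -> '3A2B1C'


Scanning runs left to right:
  i=0: run of 'A' x 19 -> '19A'
  i=19: run of 'E' x 7 -> '7E'
  i=26: run of 'A' x 2 -> '2A'

RLE = 19A7E2A


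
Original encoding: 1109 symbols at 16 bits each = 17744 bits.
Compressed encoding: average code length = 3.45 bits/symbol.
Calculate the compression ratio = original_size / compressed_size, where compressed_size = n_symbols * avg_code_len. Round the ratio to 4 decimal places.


original_size = n_symbols * orig_bits = 1109 * 16 = 17744 bits
compressed_size = n_symbols * avg_code_len = 1109 * 3.45 = 3826.05 bits
ratio = original_size / compressed_size = 17744 / 3826.05 = 4.6377

Compression ratio = 4.6377


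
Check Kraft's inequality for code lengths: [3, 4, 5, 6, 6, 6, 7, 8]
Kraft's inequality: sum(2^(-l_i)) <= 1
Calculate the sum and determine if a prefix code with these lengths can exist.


Sum = 2^(-3) + 2^(-4) + 2^(-5) + 2^(-6) + 2^(-6) + 2^(-6) + 2^(-7) + 2^(-8)
    = 0.125 + 0.0625 + 0.03125 + 0.015625 + 0.015625 + 0.015625 + 0.0078125 + 0.00390625
    = 71/256 = 0.27734375
Since 0.27734375 <= 1, Kraft's inequality IS satisfied.
A prefix code with these lengths CAN exist.

Kraft sum = 0.27734375. Satisfied.


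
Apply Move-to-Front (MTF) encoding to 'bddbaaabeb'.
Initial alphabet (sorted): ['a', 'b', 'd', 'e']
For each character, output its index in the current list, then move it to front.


MTF encoding:
'b': index 1 in ['a', 'b', 'd', 'e'] -> ['b', 'a', 'd', 'e']
'd': index 2 in ['b', 'a', 'd', 'e'] -> ['d', 'b', 'a', 'e']
'd': index 0 in ['d', 'b', 'a', 'e'] -> ['d', 'b', 'a', 'e']
'b': index 1 in ['d', 'b', 'a', 'e'] -> ['b', 'd', 'a', 'e']
'a': index 2 in ['b', 'd', 'a', 'e'] -> ['a', 'b', 'd', 'e']
'a': index 0 in ['a', 'b', 'd', 'e'] -> ['a', 'b', 'd', 'e']
'a': index 0 in ['a', 'b', 'd', 'e'] -> ['a', 'b', 'd', 'e']
'b': index 1 in ['a', 'b', 'd', 'e'] -> ['b', 'a', 'd', 'e']
'e': index 3 in ['b', 'a', 'd', 'e'] -> ['e', 'b', 'a', 'd']
'b': index 1 in ['e', 'b', 'a', 'd'] -> ['b', 'e', 'a', 'd']


Output: [1, 2, 0, 1, 2, 0, 0, 1, 3, 1]


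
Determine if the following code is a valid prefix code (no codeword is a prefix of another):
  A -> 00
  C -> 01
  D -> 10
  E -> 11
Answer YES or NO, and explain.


Checking each pair (does one codeword prefix another?):
  A='00' vs C='01': no prefix
  A='00' vs D='10': no prefix
  A='00' vs E='11': no prefix
  C='01' vs A='00': no prefix
  C='01' vs D='10': no prefix
  C='01' vs E='11': no prefix
  D='10' vs A='00': no prefix
  D='10' vs C='01': no prefix
  D='10' vs E='11': no prefix
  E='11' vs A='00': no prefix
  E='11' vs C='01': no prefix
  E='11' vs D='10': no prefix
No violation found over all pairs.

YES -- this is a valid prefix code. No codeword is a prefix of any other codeword.


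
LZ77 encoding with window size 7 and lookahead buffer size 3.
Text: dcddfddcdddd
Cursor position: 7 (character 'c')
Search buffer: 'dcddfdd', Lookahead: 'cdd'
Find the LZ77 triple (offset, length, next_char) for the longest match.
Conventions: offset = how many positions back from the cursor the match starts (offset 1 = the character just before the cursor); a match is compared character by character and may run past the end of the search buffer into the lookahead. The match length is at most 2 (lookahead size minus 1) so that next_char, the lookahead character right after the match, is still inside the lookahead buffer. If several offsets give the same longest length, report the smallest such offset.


Try each offset into the search buffer:
  offset=1 (pos 6, char 'd'): match length 0
  offset=2 (pos 5, char 'd'): match length 0
  offset=3 (pos 4, char 'f'): match length 0
  offset=4 (pos 3, char 'd'): match length 0
  offset=5 (pos 2, char 'd'): match length 0
  offset=6 (pos 1, char 'c'): match length 2
  offset=7 (pos 0, char 'd'): match length 0
Longest match has length 2 at offset 6.
next_char = character at position 7 + 2 = 9 -> 'd'

Best match: offset=6, length=2 (matching 'cd' starting at position 1)
LZ77 triple: (6, 2, 'd')


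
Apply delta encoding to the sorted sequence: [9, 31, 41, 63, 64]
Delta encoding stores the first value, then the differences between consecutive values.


First value: 9
Deltas:
  31 - 9 = 22
  41 - 31 = 10
  63 - 41 = 22
  64 - 63 = 1


Delta encoded: [9, 22, 10, 22, 1]


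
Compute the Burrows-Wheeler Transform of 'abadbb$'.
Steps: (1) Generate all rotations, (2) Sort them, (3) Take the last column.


Rotations (sorted):
  0: $abadbb -> last char: b
  1: abadbb$ -> last char: $
  2: adbb$ab -> last char: b
  3: b$abadb -> last char: b
  4: badbb$a -> last char: a
  5: bb$abad -> last char: d
  6: dbb$aba -> last char: a


BWT = b$bbada


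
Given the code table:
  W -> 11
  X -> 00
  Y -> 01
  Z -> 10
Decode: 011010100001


Decoding:
01 -> Y
10 -> Z
10 -> Z
10 -> Z
00 -> X
01 -> Y


Result: YZZZXY


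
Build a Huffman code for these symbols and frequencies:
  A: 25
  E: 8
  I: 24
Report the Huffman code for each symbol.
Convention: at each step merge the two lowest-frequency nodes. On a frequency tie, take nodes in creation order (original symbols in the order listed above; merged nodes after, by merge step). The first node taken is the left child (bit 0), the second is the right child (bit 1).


Huffman tree construction:
Step 1: Merge E(8) + I(24) = 32
Step 2: Merge A(25) + (E+I)(32) = 57
Read each symbol's code off the tree from the root (left child = 0, right child = 1).

Codes:
  A: 0 (length 1)
  E: 10 (length 2)
  I: 11 (length 2)
Average code length: 89/57 = 1.5614 bits/symbol


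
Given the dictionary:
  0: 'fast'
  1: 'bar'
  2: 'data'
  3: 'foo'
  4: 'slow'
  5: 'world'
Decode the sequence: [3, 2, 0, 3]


Look up each index in the dictionary:
  3 -> 'foo'
  2 -> 'data'
  0 -> 'fast'
  3 -> 'foo'

Decoded: "foo data fast foo"


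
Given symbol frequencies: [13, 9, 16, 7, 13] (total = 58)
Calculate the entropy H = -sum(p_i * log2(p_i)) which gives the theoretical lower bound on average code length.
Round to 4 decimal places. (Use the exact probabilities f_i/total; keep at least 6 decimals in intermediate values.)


Per-symbol terms -p_i * log2(p_i) with p_i = f_i/58:
  p = 13/58 = 0.224138: log2(p) = -2.157541, -p*log2(p) = 0.483587
  p = 9/58 = 0.155172: log2(p) = -2.688056, -p*log2(p) = 0.417112
  p = 16/58 = 0.275862: log2(p) = -1.857981, -p*log2(p) = 0.512546
  p = 7/58 = 0.120690: log2(p) = -3.050626, -p*log2(p) = 0.368179
  p = 13/58 = 0.224138: log2(p) = -2.157541, -p*log2(p) = 0.483587
H = 0.483587 + 0.417112 + 0.512546 + 0.368179 + 0.483587 = 2.265011

H = 2.265 bits/symbol


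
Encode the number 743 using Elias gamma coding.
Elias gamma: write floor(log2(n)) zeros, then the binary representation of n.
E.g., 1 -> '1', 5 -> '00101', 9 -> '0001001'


num_bits = floor(log2(743)) + 1 = 10
leading_zeros = num_bits - 1 = 9
binary(743) = 1011100111

Elias gamma(743) = '000000000' + '1011100111' = 0000000001011100111 (19 bits)


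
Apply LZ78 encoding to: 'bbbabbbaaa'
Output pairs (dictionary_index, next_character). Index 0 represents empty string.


LZ78 encoding steps:
Dictionary: {0: ''}
Step 1: w='' (idx 0), next='b' -> output (0, 'b'), add 'b' as idx 1
Step 2: w='b' (idx 1), next='b' -> output (1, 'b'), add 'bb' as idx 2
Step 3: w='' (idx 0), next='a' -> output (0, 'a'), add 'a' as idx 3
Step 4: w='bb' (idx 2), next='b' -> output (2, 'b'), add 'bbb' as idx 4
Step 5: w='a' (idx 3), next='a' -> output (3, 'a'), add 'aa' as idx 5
Step 6: w='a' (idx 3), end of input -> output (3, '')


Encoded: [(0, 'b'), (1, 'b'), (0, 'a'), (2, 'b'), (3, 'a'), (3, '')]


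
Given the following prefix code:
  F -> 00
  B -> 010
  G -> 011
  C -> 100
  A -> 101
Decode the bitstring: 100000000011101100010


Decoding step by step:
Bits 100 -> C
Bits 00 -> F
Bits 00 -> F
Bits 00 -> F
Bits 011 -> G
Bits 101 -> A
Bits 100 -> C
Bits 010 -> B


Decoded message: CFFFGACB


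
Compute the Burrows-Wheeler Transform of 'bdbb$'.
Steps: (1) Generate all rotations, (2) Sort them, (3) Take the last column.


Rotations (sorted):
  0: $bdbb -> last char: b
  1: b$bdb -> last char: b
  2: bb$bd -> last char: d
  3: bdbb$ -> last char: $
  4: dbb$b -> last char: b


BWT = bbd$b


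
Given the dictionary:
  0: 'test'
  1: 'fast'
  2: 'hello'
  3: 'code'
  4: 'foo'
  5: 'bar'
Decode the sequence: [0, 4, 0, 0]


Look up each index in the dictionary:
  0 -> 'test'
  4 -> 'foo'
  0 -> 'test'
  0 -> 'test'

Decoded: "test foo test test"


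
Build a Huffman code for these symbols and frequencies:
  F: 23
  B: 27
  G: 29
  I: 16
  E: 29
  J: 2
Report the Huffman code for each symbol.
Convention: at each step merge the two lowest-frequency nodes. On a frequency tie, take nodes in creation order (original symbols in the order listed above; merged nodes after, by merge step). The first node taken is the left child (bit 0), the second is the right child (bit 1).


Huffman tree construction:
Step 1: Merge J(2) + I(16) = 18
Step 2: Merge (J+I)(18) + F(23) = 41
Step 3: Merge B(27) + G(29) = 56
Step 4: Merge E(29) + ((J+I)+F)(41) = 70
Step 5: Merge (B+G)(56) + (E+((J+I)+F))(70) = 126
Read each symbol's code off the tree from the root (left child = 0, right child = 1).

Codes:
  F: 111 (length 3)
  B: 00 (length 2)
  G: 01 (length 2)
  I: 1101 (length 4)
  E: 10 (length 2)
  J: 1100 (length 4)
Average code length: 311/126 = 2.4683 bits/symbol


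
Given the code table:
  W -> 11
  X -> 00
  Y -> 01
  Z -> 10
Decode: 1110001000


Decoding:
11 -> W
10 -> Z
00 -> X
10 -> Z
00 -> X


Result: WZXZX


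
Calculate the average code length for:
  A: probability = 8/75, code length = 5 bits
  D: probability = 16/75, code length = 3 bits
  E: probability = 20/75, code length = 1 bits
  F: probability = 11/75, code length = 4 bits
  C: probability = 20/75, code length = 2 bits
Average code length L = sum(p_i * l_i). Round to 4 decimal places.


Weighted contributions p_i * l_i:
  A: (8/75) * 5 = 40/75
  D: (16/75) * 3 = 48/75
  E: (20/75) * 1 = 20/75
  F: (11/75) * 4 = 44/75
  C: (20/75) * 2 = 40/75
Sum = (40 + 48 + 20 + 44 + 40)/75 = 192/75

L = 192/75 = 2.5600 bits/symbol


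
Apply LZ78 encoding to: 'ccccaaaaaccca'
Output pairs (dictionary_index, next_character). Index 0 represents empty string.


LZ78 encoding steps:
Dictionary: {0: ''}
Step 1: w='' (idx 0), next='c' -> output (0, 'c'), add 'c' as idx 1
Step 2: w='c' (idx 1), next='c' -> output (1, 'c'), add 'cc' as idx 2
Step 3: w='c' (idx 1), next='a' -> output (1, 'a'), add 'ca' as idx 3
Step 4: w='' (idx 0), next='a' -> output (0, 'a'), add 'a' as idx 4
Step 5: w='a' (idx 4), next='a' -> output (4, 'a'), add 'aa' as idx 5
Step 6: w='a' (idx 4), next='c' -> output (4, 'c'), add 'ac' as idx 6
Step 7: w='cc' (idx 2), next='a' -> output (2, 'a'), add 'cca' as idx 7


Encoded: [(0, 'c'), (1, 'c'), (1, 'a'), (0, 'a'), (4, 'a'), (4, 'c'), (2, 'a')]


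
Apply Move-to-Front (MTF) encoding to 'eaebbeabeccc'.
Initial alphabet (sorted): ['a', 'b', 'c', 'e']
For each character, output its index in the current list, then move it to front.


MTF encoding:
'e': index 3 in ['a', 'b', 'c', 'e'] -> ['e', 'a', 'b', 'c']
'a': index 1 in ['e', 'a', 'b', 'c'] -> ['a', 'e', 'b', 'c']
'e': index 1 in ['a', 'e', 'b', 'c'] -> ['e', 'a', 'b', 'c']
'b': index 2 in ['e', 'a', 'b', 'c'] -> ['b', 'e', 'a', 'c']
'b': index 0 in ['b', 'e', 'a', 'c'] -> ['b', 'e', 'a', 'c']
'e': index 1 in ['b', 'e', 'a', 'c'] -> ['e', 'b', 'a', 'c']
'a': index 2 in ['e', 'b', 'a', 'c'] -> ['a', 'e', 'b', 'c']
'b': index 2 in ['a', 'e', 'b', 'c'] -> ['b', 'a', 'e', 'c']
'e': index 2 in ['b', 'a', 'e', 'c'] -> ['e', 'b', 'a', 'c']
'c': index 3 in ['e', 'b', 'a', 'c'] -> ['c', 'e', 'b', 'a']
'c': index 0 in ['c', 'e', 'b', 'a'] -> ['c', 'e', 'b', 'a']
'c': index 0 in ['c', 'e', 'b', 'a'] -> ['c', 'e', 'b', 'a']


Output: [3, 1, 1, 2, 0, 1, 2, 2, 2, 3, 0, 0]


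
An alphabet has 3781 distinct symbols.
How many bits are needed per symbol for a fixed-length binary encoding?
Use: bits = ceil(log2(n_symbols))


log2(3781) = 11.8846
Bracket: 2^11 = 2048 < 3781 <= 2^12 = 4096
So ceil(log2(3781)) = 12

bits = ceil(log2(3781)) = ceil(11.8846) = 12 bits


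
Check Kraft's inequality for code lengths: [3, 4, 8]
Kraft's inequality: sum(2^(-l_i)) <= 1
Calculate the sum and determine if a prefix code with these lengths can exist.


Sum = 2^(-3) + 2^(-4) + 2^(-8)
    = 0.125 + 0.0625 + 0.00390625
    = 49/256 = 0.19140625
Since 0.19140625 <= 1, Kraft's inequality IS satisfied.
A prefix code with these lengths CAN exist.

Kraft sum = 0.19140625. Satisfied.
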